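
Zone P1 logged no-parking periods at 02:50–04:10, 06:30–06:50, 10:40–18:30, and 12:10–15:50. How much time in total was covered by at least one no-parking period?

9 h 30 min

Merged: 02:50–04:10, 06:30–06:50, 10:40–18:30.
Lengths: 1 h 20 min + 20 min + 7 h 50 min = 9 h 30 min.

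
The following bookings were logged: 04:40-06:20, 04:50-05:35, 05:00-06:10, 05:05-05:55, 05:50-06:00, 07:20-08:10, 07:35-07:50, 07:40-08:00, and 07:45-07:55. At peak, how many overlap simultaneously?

Sweep endpoints in order; track running count of active intervals.
Peak of 4 reached at 05:05.

4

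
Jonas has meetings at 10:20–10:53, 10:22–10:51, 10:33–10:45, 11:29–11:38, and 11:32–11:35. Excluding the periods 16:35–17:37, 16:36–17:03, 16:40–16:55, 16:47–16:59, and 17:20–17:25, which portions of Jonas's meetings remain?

10:20-10:53, 11:29-11:38

First set merges to 10:20-10:53, 11:29-11:38.
Second set merges to 16:35-17:37.
10:20-10:53 is untouched.
11:29-11:38 is untouched.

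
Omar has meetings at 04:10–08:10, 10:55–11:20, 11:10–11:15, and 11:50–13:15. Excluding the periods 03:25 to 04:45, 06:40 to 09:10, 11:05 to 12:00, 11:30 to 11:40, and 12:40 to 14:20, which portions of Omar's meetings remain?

First set merges to 04:10–08:10, 10:55–11:20, 11:50–13:15.
Second set merges to 03:25–04:45, 06:40–09:10, 11:05–12:00, 12:40–14:20.
04:10–08:10 \ B = 04:45–06:40.
10:55–11:20 \ B = 10:55–11:05.
11:50–13:15 \ B = 12:00–12:40.

04:45–06:40, 10:55–11:05, 12:00–12:40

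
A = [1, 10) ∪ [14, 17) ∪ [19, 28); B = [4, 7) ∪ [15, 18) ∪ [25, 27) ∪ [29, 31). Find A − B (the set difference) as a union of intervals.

[1, 10) \ B = [1, 4), [7, 10).
[14, 17) \ B = [14, 15).
[19, 28) \ B = [19, 25), [27, 28).

[1, 4) ∪ [7, 10) ∪ [14, 15) ∪ [19, 25) ∪ [27, 28)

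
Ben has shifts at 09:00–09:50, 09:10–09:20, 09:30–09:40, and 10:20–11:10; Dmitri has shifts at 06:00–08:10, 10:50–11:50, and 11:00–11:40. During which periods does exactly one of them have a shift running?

Merge the first list: 09:00–09:50, 10:20–11:10.
Merge the second list: 06:00–08:10, 10:50–11:50.
Only in the first: 09:00–09:50, 10:20–10:50.
Only in the second: 06:00–08:10, 11:10–11:50.
Together these are the periods covered by exactly one.

06:00–08:10, 09:00–09:50, 10:20–10:50, 11:10–11:50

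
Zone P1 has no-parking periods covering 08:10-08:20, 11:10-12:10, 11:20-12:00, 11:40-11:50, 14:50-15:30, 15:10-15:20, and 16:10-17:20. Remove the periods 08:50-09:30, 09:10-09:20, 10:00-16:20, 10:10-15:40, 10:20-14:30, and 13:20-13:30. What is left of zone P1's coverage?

08:10-08:20, 16:20-17:20

First set merges to 08:10-08:20, 11:10-12:10, 14:50-15:30, 16:10-17:20.
Second set merges to 08:50-09:30, 10:00-16:20.
08:10-08:20 is untouched.
11:10-12:10 lies entirely inside B → drops out.
14:50-15:30 lies entirely inside B → drops out.
16:10-17:20 with B removed leaves 16:20-17:20.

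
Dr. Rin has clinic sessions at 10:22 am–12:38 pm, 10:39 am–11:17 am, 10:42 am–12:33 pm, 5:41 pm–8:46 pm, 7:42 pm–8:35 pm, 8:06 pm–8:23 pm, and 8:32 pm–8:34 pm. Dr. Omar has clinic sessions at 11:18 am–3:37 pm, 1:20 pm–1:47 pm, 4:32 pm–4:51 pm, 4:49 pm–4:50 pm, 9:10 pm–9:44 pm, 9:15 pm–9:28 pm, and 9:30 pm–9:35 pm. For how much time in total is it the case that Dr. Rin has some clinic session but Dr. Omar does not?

4 h 1 min

First set merges to 10:22 am-12:38 pm, 5:41 pm-8:46 pm.
Second set merges to 11:18 am-3:37 pm, 4:32 pm-4:51 pm, 9:10 pm-9:44 pm.
A \ B = 10:22 am-11:18 am, 5:41 pm-8:46 pm.
Total: 56 min + 3 h 5 min = 4 h 1 min.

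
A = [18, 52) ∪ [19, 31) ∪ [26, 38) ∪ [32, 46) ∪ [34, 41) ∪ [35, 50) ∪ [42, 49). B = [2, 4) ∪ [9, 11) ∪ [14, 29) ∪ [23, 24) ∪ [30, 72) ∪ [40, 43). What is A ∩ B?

Merge the first list: [18, 52).
Merge the second list: [2, 4), [9, 11), [14, 29), [30, 72).
[18, 52) meets the second set on [18, 29), [30, 52).

[18, 29) ∪ [30, 52)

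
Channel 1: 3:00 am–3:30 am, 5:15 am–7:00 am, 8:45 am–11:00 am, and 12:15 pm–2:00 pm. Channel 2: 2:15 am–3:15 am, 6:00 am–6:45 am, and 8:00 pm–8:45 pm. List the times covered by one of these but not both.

A but not B: 3:15 am–3:30 am, 5:15 am–6:00 am, 6:45 am–7:00 am, 8:45 am–11:00 am, 12:15 pm–2:00 pm.
B but not A: 2:15 am–3:00 am, 8:00 pm–8:45 pm.
Combining gives A △ B.

2:15 am–3:00 am, 3:15 am–3:30 am, 5:15 am–6:00 am, 6:45 am–7:00 am, 8:45 am–11:00 am, 12:15 pm–2:00 pm, 8:00 pm–8:45 pm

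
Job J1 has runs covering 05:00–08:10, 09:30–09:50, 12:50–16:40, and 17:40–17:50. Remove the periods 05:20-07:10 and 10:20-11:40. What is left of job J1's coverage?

05:00-05:20, 07:10-08:10, 09:30-09:50, 12:50-16:40, 17:40-17:50

05:00-08:10 minus B → 05:00-05:20, 07:10-08:10.
09:30-09:50: no B overlap → unchanged.
12:50-16:40: no B overlap → unchanged.
17:40-17:50: no B overlap → unchanged.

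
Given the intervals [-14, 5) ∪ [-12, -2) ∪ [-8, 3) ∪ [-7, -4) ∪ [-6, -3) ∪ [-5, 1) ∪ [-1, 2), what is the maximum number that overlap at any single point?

6

Sweep endpoints in order; track running count of active intervals.
Peak of 6 reached at -5.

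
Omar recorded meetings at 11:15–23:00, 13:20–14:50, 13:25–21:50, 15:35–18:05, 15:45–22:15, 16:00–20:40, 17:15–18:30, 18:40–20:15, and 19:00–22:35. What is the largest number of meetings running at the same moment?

Sweep endpoints in order; track running count of active intervals.
Peak of 6 reached at 17:15.

6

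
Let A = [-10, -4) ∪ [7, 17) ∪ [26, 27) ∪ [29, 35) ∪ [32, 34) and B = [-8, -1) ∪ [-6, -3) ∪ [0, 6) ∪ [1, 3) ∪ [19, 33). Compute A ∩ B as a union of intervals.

[-8, -4) ∪ [26, 27) ∪ [29, 33)

First set merges to [-10, -4), [7, 17), [26, 27), [29, 35).
Second set merges to [-8, -1), [0, 6), [19, 33).
[-10, -4) ∩ B → [-8, -4).
[7, 17) meets no B interval.
[26, 27) ∩ B → [26, 27).
[29, 35) ∩ B → [29, 33).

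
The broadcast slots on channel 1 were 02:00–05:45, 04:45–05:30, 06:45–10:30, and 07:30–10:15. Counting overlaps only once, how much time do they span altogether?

7 h 30 min

Merged: 02:00-05:45, 06:45-10:30.
Lengths: 3 h 45 min + 3 h 45 min = 7 h 30 min.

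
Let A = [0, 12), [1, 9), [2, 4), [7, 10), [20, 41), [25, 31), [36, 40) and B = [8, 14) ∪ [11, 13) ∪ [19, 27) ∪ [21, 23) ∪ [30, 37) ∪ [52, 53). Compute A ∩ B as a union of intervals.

A, merged: [0, 12), [20, 41).
B, merged: [8, 14), [19, 27), [30, 37), [52, 53).
[0, 12) meets the second set on [8, 12).
[20, 41) meets the second set on [20, 27), [30, 37).

[8, 12) ∪ [20, 27) ∪ [30, 37)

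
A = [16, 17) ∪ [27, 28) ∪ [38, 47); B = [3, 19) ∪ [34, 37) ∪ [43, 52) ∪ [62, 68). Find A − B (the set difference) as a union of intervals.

[16, 17): fully covered by B → removed.
[27, 28): no B overlap → unchanged.
[38, 47) minus B → [38, 43).

[27, 28) ∪ [38, 43)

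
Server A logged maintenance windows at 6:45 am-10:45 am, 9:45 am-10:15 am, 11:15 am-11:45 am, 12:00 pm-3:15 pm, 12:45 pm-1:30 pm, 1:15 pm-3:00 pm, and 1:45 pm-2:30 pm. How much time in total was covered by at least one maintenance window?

7 h 45 min

Merged: 6:45 am–10:45 am, 11:15 am–11:45 am, 12:00 pm–3:15 pm.
Lengths: 4 h + 30 min + 3 h 15 min = 7 h 45 min.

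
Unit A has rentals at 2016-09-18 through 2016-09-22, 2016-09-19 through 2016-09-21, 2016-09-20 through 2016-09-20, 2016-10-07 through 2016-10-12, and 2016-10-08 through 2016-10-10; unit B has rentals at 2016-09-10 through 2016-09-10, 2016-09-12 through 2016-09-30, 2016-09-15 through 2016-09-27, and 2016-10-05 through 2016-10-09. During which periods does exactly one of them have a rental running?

2016-09-10 through 2016-09-10, 2016-09-12 through 2016-09-17, 2016-09-23 through 2016-09-30, 2016-10-05 through 2016-10-06, 2016-10-10 through 2016-10-12

First set merges to 2016-09-18 through 2016-09-22, 2016-10-07 through 2016-10-12.
Second set merges to 2016-09-10 through 2016-09-10, 2016-09-12 through 2016-09-30, 2016-10-05 through 2016-10-09.
A \ B = 2016-10-10 through 2016-10-12.
B \ A = 2016-09-10 through 2016-09-10, 2016-09-12 through 2016-09-17, 2016-09-23 through 2016-09-30, 2016-10-05 through 2016-10-06.
Union of the two gives the symmetric difference.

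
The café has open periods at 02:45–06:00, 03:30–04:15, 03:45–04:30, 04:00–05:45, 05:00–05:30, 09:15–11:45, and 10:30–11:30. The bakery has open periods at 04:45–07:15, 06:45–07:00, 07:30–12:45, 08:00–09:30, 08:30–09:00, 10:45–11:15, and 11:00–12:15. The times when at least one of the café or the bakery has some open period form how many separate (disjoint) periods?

2

Merge the first list: 02:45-06:00, 09:15-11:45.
Merge the second list: 04:45-07:15, 07:30-12:45.
A ∪ B = 02:45-07:15, 07:30-12:45.
That is 2 disjoint pieces.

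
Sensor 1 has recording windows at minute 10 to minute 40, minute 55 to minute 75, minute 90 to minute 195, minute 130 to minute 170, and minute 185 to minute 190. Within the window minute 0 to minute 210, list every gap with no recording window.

The merged coverage is minute 10 to minute 40, minute 55 to minute 75, minute 90 to minute 195.
Gaps within minute 0 to minute 210: minute 0 to minute 10, minute 40 to minute 55, minute 75 to minute 90, minute 195 to minute 210.

minute 0 to minute 10, minute 40 to minute 55, minute 75 to minute 90, minute 195 to minute 210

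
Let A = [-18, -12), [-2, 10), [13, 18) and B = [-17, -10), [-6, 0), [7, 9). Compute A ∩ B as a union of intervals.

[-17, -12) ∪ [-2, 0) ∪ [7, 9)

[-18, -12) ∩ B → [-17, -12).
[-2, 10) ∩ B → [-2, 0), [7, 9).
[13, 18) meets no B interval.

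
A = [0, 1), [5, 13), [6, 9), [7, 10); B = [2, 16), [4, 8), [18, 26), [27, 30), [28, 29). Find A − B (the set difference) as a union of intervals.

First set merges to [0, 1), [5, 13).
Second set merges to [2, 16), [18, 26), [27, 30).
[0, 1): nothing removed.
[5, 13): entirely removed.

[0, 1)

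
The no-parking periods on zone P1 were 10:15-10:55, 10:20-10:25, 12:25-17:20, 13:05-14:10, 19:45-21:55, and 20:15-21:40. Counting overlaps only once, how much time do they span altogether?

7 h 45 min

Merged: 10:15-10:55, 12:25-17:20, 19:45-21:55.
Lengths: 40 min + 4 h 55 min + 2 h 10 min = 7 h 45 min.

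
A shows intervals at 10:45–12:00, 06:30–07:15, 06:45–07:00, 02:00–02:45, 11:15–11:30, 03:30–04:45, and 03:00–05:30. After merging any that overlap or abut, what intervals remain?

02:00–02:45, 03:00–05:30, 06:30–07:15, 10:45–12:00

Sort by start: 02:00–02:45, 03:00–05:30, 03:30–04:45, 06:30–07:15, 06:45–07:00, 10:45–12:00, 11:15–11:30.
03:00–05:30 is disjoint → start new block.
03:30–04:45 overlaps/touches 03:00–05:30 → extend to 03:00–05:30.
06:30–07:15 is disjoint → start new block.
06:45–07:00 overlaps/touches 06:30–07:15 → extend to 06:30–07:15.
10:45–12:00 is disjoint → start new block.
11:15–11:30 overlaps/touches 10:45–12:00 → extend to 10:45–12:00.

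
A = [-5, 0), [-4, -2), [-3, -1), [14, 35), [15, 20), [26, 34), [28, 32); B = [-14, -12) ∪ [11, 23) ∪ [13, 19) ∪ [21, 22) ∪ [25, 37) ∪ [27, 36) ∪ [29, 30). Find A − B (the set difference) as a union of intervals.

A, merged: [-5, 0), [14, 35).
B, merged: [-14, -12), [11, 23), [25, 37).
[-5, 0): nothing removed.
[14, 35) \ B = [23, 25).

[-5, 0) ∪ [23, 25)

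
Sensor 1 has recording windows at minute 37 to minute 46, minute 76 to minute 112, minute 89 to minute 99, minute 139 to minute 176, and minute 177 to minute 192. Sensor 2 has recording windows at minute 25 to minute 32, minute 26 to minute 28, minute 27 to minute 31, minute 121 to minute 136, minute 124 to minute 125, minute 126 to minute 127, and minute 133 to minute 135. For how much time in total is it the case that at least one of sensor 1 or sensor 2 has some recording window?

First set merges to minute 37 to minute 46, minute 76 to minute 112, minute 139 to minute 176, minute 177 to minute 192.
Second set merges to minute 25 to minute 32, minute 121 to minute 136.
A ∪ B = minute 25 to minute 32, minute 37 to minute 46, minute 76 to minute 112, minute 121 to minute 136, minute 139 to minute 176, minute 177 to minute 192.
Total: 7 minutes + 9 minutes + 36 minutes + 15 minutes + 37 minutes + 15 minutes = 119 minutes.

119 minutes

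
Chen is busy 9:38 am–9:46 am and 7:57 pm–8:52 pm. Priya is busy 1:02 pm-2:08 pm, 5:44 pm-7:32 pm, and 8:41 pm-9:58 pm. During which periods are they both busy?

9:38 am–9:46 am falls entirely outside B.
7:57 pm–8:52 pm overlaps B on 8:41 pm–8:52 pm.

8:41 pm–8:52 pm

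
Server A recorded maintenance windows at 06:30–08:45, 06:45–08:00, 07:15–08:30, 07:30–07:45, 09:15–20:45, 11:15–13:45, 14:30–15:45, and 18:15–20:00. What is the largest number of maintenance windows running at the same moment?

4

Sweep endpoints in order; track running count of active intervals.
Peak of 4 reached at 07:30.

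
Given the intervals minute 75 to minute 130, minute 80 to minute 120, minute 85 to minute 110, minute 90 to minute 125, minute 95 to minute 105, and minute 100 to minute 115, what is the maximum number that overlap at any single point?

6

Sweep endpoints in order; track running count of active intervals.
Peak of 6 reached at minute 100.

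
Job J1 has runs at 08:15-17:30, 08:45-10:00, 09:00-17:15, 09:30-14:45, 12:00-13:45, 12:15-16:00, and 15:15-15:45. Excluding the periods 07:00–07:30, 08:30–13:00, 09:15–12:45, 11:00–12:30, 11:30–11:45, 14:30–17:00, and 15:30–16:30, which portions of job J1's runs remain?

08:15-08:30, 13:00-14:30, 17:00-17:30

A, merged: 08:15-17:30.
B, merged: 07:00-07:30, 08:30-13:00, 14:30-17:00.
08:15-17:30 minus B → 08:15-08:30, 13:00-14:30, 17:00-17:30.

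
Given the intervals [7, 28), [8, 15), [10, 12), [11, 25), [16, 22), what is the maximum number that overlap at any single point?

Walk the sorted start/end points keeping a running depth.
The depth first hits 4 at 11.

4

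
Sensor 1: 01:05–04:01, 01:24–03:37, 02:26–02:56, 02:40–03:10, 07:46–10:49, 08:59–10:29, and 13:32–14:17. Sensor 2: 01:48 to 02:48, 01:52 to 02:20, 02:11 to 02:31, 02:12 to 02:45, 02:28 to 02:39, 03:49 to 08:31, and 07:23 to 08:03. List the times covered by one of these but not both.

01:05-01:48, 02:48-03:49, 04:01-07:46, 08:31-10:49, 13:32-14:17

Merge the first list: 01:05-04:01, 07:46-10:49, 13:32-14:17.
Merge the second list: 01:48-02:48, 03:49-08:31.
A \ B = 01:05-01:48, 02:48-03:49, 08:31-10:49, 13:32-14:17.
B \ A = 04:01-07:46.
Union of the two gives the symmetric difference.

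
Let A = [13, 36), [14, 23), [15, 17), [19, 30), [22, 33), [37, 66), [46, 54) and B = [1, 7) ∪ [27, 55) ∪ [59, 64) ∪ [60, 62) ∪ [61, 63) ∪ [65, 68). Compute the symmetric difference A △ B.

First set merges to [13, 36), [37, 66).
Second set merges to [1, 7), [27, 55), [59, 64), [65, 68).
A but not B: [13, 27), [55, 59), [64, 65).
B but not A: [1, 7), [36, 37), [66, 68).
Combining gives A △ B.

[1, 7) ∪ [13, 27) ∪ [36, 37) ∪ [55, 59) ∪ [64, 65) ∪ [66, 68)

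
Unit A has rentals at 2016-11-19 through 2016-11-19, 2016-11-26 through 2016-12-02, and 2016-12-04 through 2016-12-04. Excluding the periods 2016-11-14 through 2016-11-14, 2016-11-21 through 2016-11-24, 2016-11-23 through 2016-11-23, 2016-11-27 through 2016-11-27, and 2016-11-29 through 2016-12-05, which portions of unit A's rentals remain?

2016-11-19 through 2016-11-19, 2016-11-26 through 2016-11-26, 2016-11-28 through 2016-11-28

Merge the second list: 2016-11-14 through 2016-11-14, 2016-11-21 through 2016-11-24, 2016-11-27 through 2016-11-27, 2016-11-29 through 2016-12-05.
2016-11-19 through 2016-11-19 is untouched.
2016-11-26 through 2016-12-02 with B removed leaves 2016-11-26 through 2016-11-26, 2016-11-28 through 2016-11-28.
2016-12-04 through 2016-12-04 lies entirely inside B → drops out.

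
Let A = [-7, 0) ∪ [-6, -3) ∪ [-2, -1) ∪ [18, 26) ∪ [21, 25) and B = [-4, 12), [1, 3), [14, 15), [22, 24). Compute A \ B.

[-7, -4) ∪ [18, 22) ∪ [24, 26)

First set merges to [-7, 0), [18, 26).
Second set merges to [-4, 12), [14, 15), [22, 24).
[-7, 0) \ B = [-7, -4).
[18, 26) \ B = [18, 22), [24, 26).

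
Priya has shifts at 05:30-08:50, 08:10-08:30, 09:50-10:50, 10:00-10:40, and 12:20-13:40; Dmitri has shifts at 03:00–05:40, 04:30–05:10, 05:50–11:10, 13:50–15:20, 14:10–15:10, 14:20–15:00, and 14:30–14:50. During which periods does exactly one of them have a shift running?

First set merges to 05:30–08:50, 09:50–10:50, 12:20–13:40.
Second set merges to 03:00–05:40, 05:50–11:10, 13:50–15:20.
Only in the first: 05:40–05:50, 12:20–13:40.
Only in the second: 03:00–05:30, 08:50–09:50, 10:50–11:10, 13:50–15:20.
Together these are the periods covered by exactly one.

03:00–05:30, 05:40–05:50, 08:50–09:50, 10:50–11:10, 12:20–13:40, 13:50–15:20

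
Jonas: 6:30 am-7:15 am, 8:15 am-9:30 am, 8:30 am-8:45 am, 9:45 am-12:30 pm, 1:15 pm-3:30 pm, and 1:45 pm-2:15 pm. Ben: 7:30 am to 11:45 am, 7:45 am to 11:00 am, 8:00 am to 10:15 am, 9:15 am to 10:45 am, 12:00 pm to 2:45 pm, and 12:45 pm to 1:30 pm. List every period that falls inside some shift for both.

Merge the first list: 6:30 am–7:15 am, 8:15 am–9:30 am, 9:45 am–12:30 pm, 1:15 pm–3:30 pm.
Merge the second list: 7:30 am–11:45 am, 12:00 pm–2:45 pm.
6:30 am–7:15 am falls entirely outside B.
8:15 am–9:30 am overlaps B on 8:15 am–9:30 am.
9:45 am–12:30 pm overlaps B on 9:45 am–11:45 am, 12:00 pm–12:30 pm.
1:15 pm–3:30 pm overlaps B on 1:15 pm–2:45 pm.

8:15 am–9:30 am, 9:45 am–11:45 am, 12:00 pm–12:30 pm, 1:15 pm–2:45 pm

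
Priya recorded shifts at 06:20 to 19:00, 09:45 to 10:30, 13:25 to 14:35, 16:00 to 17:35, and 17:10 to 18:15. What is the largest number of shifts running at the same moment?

3

Sweep endpoints in order; track running count of active intervals.
Peak of 3 reached at 17:10.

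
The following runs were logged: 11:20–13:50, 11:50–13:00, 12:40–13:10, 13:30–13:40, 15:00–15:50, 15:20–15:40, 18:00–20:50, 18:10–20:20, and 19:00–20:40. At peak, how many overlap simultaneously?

3

At 12:40, 3 of the intervals are simultaneously active.
No point has more.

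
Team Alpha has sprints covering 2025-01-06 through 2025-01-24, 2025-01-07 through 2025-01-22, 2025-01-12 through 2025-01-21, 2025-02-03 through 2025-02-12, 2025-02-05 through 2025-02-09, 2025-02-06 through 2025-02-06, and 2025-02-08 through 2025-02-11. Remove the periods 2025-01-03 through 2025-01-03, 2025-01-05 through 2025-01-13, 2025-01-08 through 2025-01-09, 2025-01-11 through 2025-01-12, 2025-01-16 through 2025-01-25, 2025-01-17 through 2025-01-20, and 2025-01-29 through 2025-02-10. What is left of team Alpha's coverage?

2025-01-14 through 2025-01-15, 2025-02-11 through 2025-02-12

Merge the first list: 2025-01-06 through 2025-01-24, 2025-02-03 through 2025-02-12.
Merge the second list: 2025-01-03 through 2025-01-03, 2025-01-05 through 2025-01-13, 2025-01-16 through 2025-01-25, 2025-01-29 through 2025-02-10.
2025-01-06 through 2025-01-24 with B removed leaves 2025-01-14 through 2025-01-15.
2025-02-03 through 2025-02-12 with B removed leaves 2025-02-11 through 2025-02-12.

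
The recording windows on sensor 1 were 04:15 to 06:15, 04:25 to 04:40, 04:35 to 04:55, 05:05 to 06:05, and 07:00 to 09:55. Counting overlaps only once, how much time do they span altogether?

4 h 55 min

Merged: 04:15–06:15, 07:00–09:55.
Lengths: 2 h + 2 h 55 min = 4 h 55 min.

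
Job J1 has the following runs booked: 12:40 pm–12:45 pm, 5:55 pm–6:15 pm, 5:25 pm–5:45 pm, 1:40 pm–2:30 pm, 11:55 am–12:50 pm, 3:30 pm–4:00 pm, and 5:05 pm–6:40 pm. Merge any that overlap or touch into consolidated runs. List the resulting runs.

11:55 am–12:50 pm, 1:40 pm–2:30 pm, 3:30 pm–4:00 pm, 5:05 pm–6:40 pm

Sort by start: 11:55 am–12:50 pm, 12:40 pm–12:45 pm, 1:40 pm–2:30 pm, 3:30 pm–4:00 pm, 5:05 pm–6:40 pm, 5:25 pm–5:45 pm, 5:55 pm–6:15 pm.
12:40 pm–12:45 pm overlaps/touches 11:55 am–12:50 pm → extend to 11:55 am–12:50 pm.
1:40 pm–2:30 pm is disjoint → start new block.
3:30 pm–4:00 pm is disjoint → start new block.
5:05 pm–6:40 pm is disjoint → start new block.
5:25 pm–5:45 pm overlaps/touches 5:05 pm–6:40 pm → extend to 5:05 pm–6:40 pm.
5:55 pm–6:15 pm overlaps/touches 5:05 pm–6:40 pm → extend to 5:05 pm–6:40 pm.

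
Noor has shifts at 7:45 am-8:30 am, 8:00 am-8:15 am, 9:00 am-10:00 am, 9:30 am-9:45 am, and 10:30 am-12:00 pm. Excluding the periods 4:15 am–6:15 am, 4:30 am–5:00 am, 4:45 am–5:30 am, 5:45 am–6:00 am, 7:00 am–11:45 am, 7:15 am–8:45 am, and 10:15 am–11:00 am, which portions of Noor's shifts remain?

Merge the first list: 7:45 am–8:30 am, 9:00 am–10:00 am, 10:30 am–12:00 pm.
Merge the second list: 4:15 am–6:15 am, 7:00 am–11:45 am.
7:45 am–8:30 am: fully covered by B → removed.
9:00 am–10:00 am: fully covered by B → removed.
10:30 am–12:00 pm minus B → 11:45 am–12:00 pm.

11:45 am–12:00 pm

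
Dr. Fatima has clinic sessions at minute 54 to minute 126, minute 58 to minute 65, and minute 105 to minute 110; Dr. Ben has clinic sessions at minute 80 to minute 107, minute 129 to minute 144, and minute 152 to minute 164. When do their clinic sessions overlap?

Merge the first list: minute 54 to minute 126.
minute 54 to minute 126 ∩ B → minute 80 to minute 107.

minute 80 to minute 107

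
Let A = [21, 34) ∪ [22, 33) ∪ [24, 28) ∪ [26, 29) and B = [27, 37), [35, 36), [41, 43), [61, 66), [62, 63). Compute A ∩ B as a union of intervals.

A, merged: [21, 34).
B, merged: [27, 37), [41, 43), [61, 66).
[21, 34) ∩ B → [27, 34).

[27, 34)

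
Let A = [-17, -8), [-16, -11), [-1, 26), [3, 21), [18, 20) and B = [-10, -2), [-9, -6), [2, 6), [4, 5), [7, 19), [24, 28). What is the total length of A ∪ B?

44

A, merged: [-17, -8), [-1, 26).
B, merged: [-10, -2), [2, 6), [7, 19), [24, 28).
A ∪ B = [-17, -2), [-1, 28).
Total: 15 + 29 = 44.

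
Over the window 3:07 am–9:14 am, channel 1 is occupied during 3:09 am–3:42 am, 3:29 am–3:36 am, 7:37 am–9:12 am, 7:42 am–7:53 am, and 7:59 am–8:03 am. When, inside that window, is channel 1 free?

3:07 am–3:09 am, 3:42 am–7:37 am, 9:12 am–9:14 am

After merging, the occupied span is 3:09 am–3:42 am, 7:37 am–9:12 am.
Uncovered inside 3:07 am–9:14 am: 3:07 am–3:09 am, 3:42 am–7:37 am, 9:12 am–9:14 am.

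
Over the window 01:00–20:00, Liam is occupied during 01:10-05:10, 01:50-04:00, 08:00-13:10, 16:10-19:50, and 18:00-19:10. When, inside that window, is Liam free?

After merging, the occupied span is 01:10-05:10, 08:00-13:10, 16:10-19:50.
Gaps within 01:00-20:00: 01:00-01:10, 05:10-08:00, 13:10-16:10, 19:50-20:00.

01:00-01:10, 05:10-08:00, 13:10-16:10, 19:50-20:00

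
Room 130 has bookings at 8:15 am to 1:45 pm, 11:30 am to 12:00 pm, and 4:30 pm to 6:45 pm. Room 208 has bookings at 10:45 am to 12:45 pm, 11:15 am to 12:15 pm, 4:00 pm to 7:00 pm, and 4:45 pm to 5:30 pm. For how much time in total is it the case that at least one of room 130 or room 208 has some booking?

8 h 30 min

First set merges to 8:15 am–1:45 pm, 4:30 pm–6:45 pm.
Second set merges to 10:45 am–12:45 pm, 4:00 pm–7:00 pm.
A ∪ B = 8:15 am–1:45 pm, 4:00 pm–7:00 pm.
Total: 5 h 30 min + 3 h = 8 h 30 min.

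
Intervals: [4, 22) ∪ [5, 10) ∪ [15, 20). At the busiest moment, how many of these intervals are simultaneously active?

Sweep endpoints in order; track running count of active intervals.
Peak of 2 reached at 5.

2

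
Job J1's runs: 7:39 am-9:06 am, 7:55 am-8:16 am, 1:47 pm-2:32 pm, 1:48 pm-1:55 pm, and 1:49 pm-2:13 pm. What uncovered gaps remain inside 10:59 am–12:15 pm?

After merging, the occupied span is 7:39 am–9:06 am, 1:47 pm–2:32 pm.
Complement within 10:59 am–12:15 pm: 10:59 am–12:15 pm.

10:59 am–12:15 pm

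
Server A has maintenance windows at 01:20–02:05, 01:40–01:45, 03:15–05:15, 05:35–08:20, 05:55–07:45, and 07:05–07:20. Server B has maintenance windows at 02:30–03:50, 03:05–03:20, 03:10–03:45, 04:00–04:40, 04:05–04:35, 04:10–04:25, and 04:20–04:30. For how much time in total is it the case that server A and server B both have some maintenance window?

First set merges to 01:20-02:05, 03:15-05:15, 05:35-08:20.
Second set merges to 02:30-03:50, 04:00-04:40.
A ∩ B = 03:15-03:50, 04:00-04:40.
Total: 35 min + 40 min = 1 h 15 min.

1 h 15 min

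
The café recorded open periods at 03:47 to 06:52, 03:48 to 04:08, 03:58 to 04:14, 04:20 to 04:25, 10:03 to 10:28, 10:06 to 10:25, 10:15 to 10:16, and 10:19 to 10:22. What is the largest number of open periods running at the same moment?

Sweep endpoints in order; track running count of active intervals.
Peak of 3 reached at 03:58.

3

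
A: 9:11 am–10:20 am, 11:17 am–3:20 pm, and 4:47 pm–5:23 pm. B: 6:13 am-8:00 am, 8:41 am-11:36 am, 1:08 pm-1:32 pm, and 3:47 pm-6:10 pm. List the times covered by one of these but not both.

6:13 am–8:00 am, 8:41 am–9:11 am, 10:20 am–11:17 am, 11:36 am–1:08 pm, 1:32 pm–3:20 pm, 3:47 pm–4:47 pm, 5:23 pm–6:10 pm

A \ B = 11:36 am–1:08 pm, 1:32 pm–3:20 pm.
B \ A = 6:13 am–8:00 am, 8:41 am–9:11 am, 10:20 am–11:17 am, 3:47 pm–4:47 pm, 5:23 pm–6:10 pm.
Union of the two gives the symmetric difference.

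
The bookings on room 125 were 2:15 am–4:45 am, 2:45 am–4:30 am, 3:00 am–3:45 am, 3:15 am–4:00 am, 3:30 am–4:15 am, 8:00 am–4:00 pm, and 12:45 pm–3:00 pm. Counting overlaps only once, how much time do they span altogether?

Merged: 2:15 am-4:45 am, 8:00 am-4:00 pm.
Lengths: 2 h 30 min + 8 h = 10 h 30 min.

10 h 30 min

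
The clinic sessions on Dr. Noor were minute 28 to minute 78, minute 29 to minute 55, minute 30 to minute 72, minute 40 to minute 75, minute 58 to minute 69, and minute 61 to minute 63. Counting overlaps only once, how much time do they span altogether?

50 minutes

Merged: minute 28 to minute 78.
Length: 50 minutes.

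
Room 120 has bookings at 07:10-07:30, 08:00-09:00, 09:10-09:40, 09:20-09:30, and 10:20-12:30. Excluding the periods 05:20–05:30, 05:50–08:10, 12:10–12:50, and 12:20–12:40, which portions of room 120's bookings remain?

08:10–09:00, 09:10–09:40, 10:20–12:10

Merge the first list: 07:10–07:30, 08:00–09:00, 09:10–09:40, 10:20–12:30.
Merge the second list: 05:20–05:30, 05:50–08:10, 12:10–12:50.
07:10–07:30 lies entirely inside B → drops out.
08:00–09:00 with B removed leaves 08:10–09:00.
09:10–09:40 is untouched.
10:20–12:30 with B removed leaves 10:20–12:10.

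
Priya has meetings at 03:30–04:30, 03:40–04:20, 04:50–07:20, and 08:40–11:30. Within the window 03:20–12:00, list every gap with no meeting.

After merging, the occupied span is 03:30–04:30, 04:50–07:20, 08:40–11:30.
Complement within 03:20–12:00: 03:20–03:30, 04:30–04:50, 07:20–08:40, 11:30–12:00.

03:20–03:30, 04:30–04:50, 07:20–08:40, 11:30–12:00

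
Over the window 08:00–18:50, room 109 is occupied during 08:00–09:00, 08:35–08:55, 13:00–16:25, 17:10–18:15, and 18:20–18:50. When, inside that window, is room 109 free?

09:00–13:00, 16:25–17:10, 18:15–18:20

Covered (merged): 08:00–09:00, 13:00–16:25, 17:10–18:15, 18:20–18:50.
Uncovered inside 08:00–18:50: 09:00–13:00, 16:25–17:10, 18:15–18:20.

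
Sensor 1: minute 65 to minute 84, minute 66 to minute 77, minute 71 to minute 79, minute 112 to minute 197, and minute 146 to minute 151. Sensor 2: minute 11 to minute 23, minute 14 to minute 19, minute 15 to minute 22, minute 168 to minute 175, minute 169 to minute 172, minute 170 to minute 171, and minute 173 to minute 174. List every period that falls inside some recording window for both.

A, merged: minute 65 to minute 84, minute 112 to minute 197.
B, merged: minute 11 to minute 23, minute 168 to minute 175.
minute 65 to minute 84 falls entirely outside B.
minute 112 to minute 197 overlaps B on minute 168 to minute 175.

minute 168 to minute 175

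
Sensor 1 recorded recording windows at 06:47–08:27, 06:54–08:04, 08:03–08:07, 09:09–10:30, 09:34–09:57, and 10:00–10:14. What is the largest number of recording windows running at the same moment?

Walk the sorted start/end points keeping a running depth.
The depth first hits 3 at 08:03.

3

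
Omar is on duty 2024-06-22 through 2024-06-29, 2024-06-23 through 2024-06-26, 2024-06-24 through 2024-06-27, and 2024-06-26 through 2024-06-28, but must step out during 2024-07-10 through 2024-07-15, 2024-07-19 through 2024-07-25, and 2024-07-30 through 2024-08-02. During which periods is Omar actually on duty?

Merge the first list: 2024-06-22 through 2024-06-29.
2024-06-22 through 2024-06-29: nothing removed.

2024-06-22 through 2024-06-29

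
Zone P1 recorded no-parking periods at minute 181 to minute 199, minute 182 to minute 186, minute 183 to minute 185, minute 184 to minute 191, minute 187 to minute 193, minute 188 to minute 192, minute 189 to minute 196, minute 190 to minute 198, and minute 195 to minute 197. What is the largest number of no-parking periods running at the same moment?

6

Walk the sorted start/end points keeping a running depth.
The depth first hits 6 at minute 190.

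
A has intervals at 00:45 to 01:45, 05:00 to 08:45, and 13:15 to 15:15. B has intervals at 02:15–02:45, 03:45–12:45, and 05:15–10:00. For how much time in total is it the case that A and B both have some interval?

3 h 45 min

Merge the second list: 02:15–02:45, 03:45–12:45.
A ∩ B = 05:00–08:45.
Total: 3 h 45 min.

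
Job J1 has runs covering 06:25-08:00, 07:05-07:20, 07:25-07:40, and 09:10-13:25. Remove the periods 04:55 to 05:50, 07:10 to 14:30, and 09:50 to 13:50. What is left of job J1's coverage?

06:25-07:10

A, merged: 06:25-08:00, 09:10-13:25.
B, merged: 04:55-05:50, 07:10-14:30.
06:25-08:00 with B removed leaves 06:25-07:10.
09:10-13:25 lies entirely inside B → drops out.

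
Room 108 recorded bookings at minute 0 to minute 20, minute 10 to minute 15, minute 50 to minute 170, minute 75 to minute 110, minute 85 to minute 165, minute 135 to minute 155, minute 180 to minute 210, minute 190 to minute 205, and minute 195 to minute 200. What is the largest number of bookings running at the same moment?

3

Sweep endpoints in order; track running count of active intervals.
Peak of 3 reached at minute 85.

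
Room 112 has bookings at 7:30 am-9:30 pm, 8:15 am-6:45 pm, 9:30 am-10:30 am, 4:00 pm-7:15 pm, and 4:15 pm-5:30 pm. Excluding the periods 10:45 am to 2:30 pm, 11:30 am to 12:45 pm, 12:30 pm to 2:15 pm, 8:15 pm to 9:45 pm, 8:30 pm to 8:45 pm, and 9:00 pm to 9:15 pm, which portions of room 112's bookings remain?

A, merged: 7:30 am–9:30 pm.
B, merged: 10:45 am–2:30 pm, 8:15 pm–9:45 pm.
7:30 am–9:30 pm with B removed leaves 7:30 am–10:45 am, 2:30 pm–8:15 pm.

7:30 am–10:45 am, 2:30 pm–8:15 pm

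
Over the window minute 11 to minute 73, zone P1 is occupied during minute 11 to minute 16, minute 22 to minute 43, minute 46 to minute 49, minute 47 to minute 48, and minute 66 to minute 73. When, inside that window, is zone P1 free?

Covered (merged): minute 11 to minute 16, minute 22 to minute 43, minute 46 to minute 49, minute 66 to minute 73.
Gaps within minute 11 to minute 73: minute 16 to minute 22, minute 43 to minute 46, minute 49 to minute 66.

minute 16 to minute 22, minute 43 to minute 46, minute 49 to minute 66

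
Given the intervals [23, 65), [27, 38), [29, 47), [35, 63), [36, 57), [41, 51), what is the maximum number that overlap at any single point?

5

At 36, 5 of the intervals are simultaneously active.
No point has more.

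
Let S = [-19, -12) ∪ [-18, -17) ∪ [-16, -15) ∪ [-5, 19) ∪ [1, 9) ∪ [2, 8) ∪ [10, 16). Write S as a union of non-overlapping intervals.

[-18, -17) overlaps/touches [-19, -12) → extend to [-19, -12).
[-16, -15) overlaps/touches [-19, -12) → extend to [-19, -12).
[-5, 19) is disjoint → start new block.
[1, 9) overlaps/touches [-5, 19) → extend to [-5, 19).
[2, 8) overlaps/touches [-5, 19) → extend to [-5, 19).
[10, 16) overlaps/touches [-5, 19) → extend to [-5, 19).

[-19, -12) ∪ [-5, 19)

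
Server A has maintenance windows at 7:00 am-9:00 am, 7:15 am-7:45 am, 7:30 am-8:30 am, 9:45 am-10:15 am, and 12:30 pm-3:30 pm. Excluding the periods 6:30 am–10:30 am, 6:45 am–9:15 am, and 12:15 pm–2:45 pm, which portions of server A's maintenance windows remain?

2:45 pm-3:30 pm

Merge the first list: 7:00 am-9:00 am, 9:45 am-10:15 am, 12:30 pm-3:30 pm.
Merge the second list: 6:30 am-10:30 am, 12:15 pm-2:45 pm.
7:00 am-9:00 am lies entirely inside B → drops out.
9:45 am-10:15 am lies entirely inside B → drops out.
12:30 pm-3:30 pm with B removed leaves 2:45 pm-3:30 pm.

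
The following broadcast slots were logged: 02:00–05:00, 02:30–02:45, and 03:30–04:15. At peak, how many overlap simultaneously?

2

Sweep endpoints in order; track running count of active intervals.
Peak of 2 reached at 02:30.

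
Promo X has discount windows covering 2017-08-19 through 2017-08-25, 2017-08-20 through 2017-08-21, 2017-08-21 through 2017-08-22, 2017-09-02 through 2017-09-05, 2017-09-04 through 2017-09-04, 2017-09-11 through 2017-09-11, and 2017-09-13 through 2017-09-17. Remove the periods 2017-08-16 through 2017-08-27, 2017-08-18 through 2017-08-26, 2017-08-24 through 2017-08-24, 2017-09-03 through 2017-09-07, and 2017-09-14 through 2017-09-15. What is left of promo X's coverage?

2017-09-02 through 2017-09-02, 2017-09-11 through 2017-09-11, 2017-09-13 through 2017-09-13, 2017-09-16 through 2017-09-17

Merge the first list: 2017-08-19 through 2017-08-25, 2017-09-02 through 2017-09-05, 2017-09-11 through 2017-09-11, 2017-09-13 through 2017-09-17.
Merge the second list: 2017-08-16 through 2017-08-27, 2017-09-03 through 2017-09-07, 2017-09-14 through 2017-09-15.
2017-08-19 through 2017-08-25: entirely removed.
2017-09-02 through 2017-09-05 \ B = 2017-09-02 through 2017-09-02.
2017-09-11 through 2017-09-11: nothing removed.
2017-09-13 through 2017-09-17 \ B = 2017-09-13 through 2017-09-13, 2017-09-16 through 2017-09-17.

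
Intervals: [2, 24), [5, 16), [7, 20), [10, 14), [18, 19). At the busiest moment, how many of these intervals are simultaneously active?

Walk the sorted start/end points keeping a running depth.
The depth first hits 4 at 10.

4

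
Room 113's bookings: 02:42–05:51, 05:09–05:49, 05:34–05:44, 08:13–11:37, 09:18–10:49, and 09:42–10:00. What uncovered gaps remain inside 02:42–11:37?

05:51–08:13

Covered (merged): 02:42–05:51, 08:13–11:37.
Uncovered inside 02:42–11:37: 05:51–08:13.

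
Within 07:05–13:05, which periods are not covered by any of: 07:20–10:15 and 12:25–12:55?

07:05-07:20, 10:15-12:25, 12:55-13:05

The merged coverage is 07:20-10:15, 12:25-12:55.
Complement within 07:05-13:05: 07:05-07:20, 10:15-12:25, 12:55-13:05.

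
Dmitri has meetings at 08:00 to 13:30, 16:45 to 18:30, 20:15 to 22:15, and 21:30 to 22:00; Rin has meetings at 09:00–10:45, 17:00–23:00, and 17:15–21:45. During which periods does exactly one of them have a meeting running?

08:00–09:00, 10:45–13:30, 16:45–17:00, 18:30–20:15, 22:15–23:00

A, merged: 08:00–13:30, 16:45–18:30, 20:15–22:15.
B, merged: 09:00–10:45, 17:00–23:00.
A \ B = 08:00–09:00, 10:45–13:30, 16:45–17:00.
B \ A = 18:30–20:15, 22:15–23:00.
Union of the two gives the symmetric difference.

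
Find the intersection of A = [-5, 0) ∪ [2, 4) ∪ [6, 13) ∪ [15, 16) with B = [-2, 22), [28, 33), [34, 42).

[-5, 0) meets the second set on [-2, 0).
[2, 4) meets the second set on [2, 4).
[6, 13) meets the second set on [6, 13).
[15, 16) meets the second set on [15, 16).

[-2, 0) ∪ [2, 4) ∪ [6, 13) ∪ [15, 16)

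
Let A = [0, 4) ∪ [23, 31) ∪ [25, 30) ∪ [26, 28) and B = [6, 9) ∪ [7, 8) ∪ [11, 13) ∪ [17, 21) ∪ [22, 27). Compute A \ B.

[0, 4) ∪ [27, 31)

First set merges to [0, 4), [23, 31).
Second set merges to [6, 9), [11, 13), [17, 21), [22, 27).
[0, 4): no B overlap → unchanged.
[23, 31) minus B → [27, 31).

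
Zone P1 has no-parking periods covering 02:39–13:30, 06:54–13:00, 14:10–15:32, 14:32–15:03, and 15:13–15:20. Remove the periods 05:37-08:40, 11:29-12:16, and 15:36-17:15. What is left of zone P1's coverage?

First set merges to 02:39–13:30, 14:10–15:32.
02:39–13:30 minus B → 02:39–05:37, 08:40–11:29, 12:16–13:30.
14:10–15:32: no B overlap → unchanged.

02:39–05:37, 08:40–11:29, 12:16–13:30, 14:10–15:32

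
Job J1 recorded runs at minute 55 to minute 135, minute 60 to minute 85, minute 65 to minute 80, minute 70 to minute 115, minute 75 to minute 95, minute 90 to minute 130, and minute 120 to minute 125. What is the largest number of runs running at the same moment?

5

Walk the sorted start/end points keeping a running depth.
The depth first hits 5 at minute 75.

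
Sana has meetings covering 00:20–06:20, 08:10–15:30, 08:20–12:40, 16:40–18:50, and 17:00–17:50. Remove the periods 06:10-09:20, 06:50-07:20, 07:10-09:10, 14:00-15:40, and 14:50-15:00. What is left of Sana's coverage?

A, merged: 00:20–06:20, 08:10–15:30, 16:40–18:50.
B, merged: 06:10–09:20, 14:00–15:40.
00:20–06:20 \ B = 00:20–06:10.
08:10–15:30 \ B = 09:20–14:00.
16:40–18:50: nothing removed.

00:20–06:10, 09:20–14:00, 16:40–18:50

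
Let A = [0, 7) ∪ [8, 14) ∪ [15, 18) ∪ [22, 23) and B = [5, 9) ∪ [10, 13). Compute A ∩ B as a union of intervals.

[0, 7) overlaps B on [5, 7).
[8, 14) overlaps B on [8, 9), [10, 13).
[15, 18) falls entirely outside B.
[22, 23) falls entirely outside B.

[5, 7) ∪ [8, 9) ∪ [10, 13)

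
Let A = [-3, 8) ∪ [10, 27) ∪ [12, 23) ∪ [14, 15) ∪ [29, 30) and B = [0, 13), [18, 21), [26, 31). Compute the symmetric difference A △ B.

First set merges to [-3, 8), [10, 27), [29, 30).
A but not B: [-3, 0), [13, 18), [21, 26).
B but not A: [8, 10), [27, 29), [30, 31).
Combining gives A △ B.

[-3, 0) ∪ [8, 10) ∪ [13, 18) ∪ [21, 26) ∪ [27, 29) ∪ [30, 31)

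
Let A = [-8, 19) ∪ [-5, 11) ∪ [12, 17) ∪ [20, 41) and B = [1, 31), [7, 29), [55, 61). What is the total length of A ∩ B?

29

A, merged: [-8, 19), [20, 41).
B, merged: [1, 31), [55, 61).
A ∩ B = [1, 19), [20, 31).
Total: 18 + 11 = 29.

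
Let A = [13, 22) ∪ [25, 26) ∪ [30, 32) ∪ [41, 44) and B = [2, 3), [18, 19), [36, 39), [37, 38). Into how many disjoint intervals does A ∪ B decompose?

Second set merges to [2, 3), [18, 19), [36, 39).
A ∪ B = [2, 3), [13, 22), [25, 26), [30, 32), [36, 39), [41, 44).
That is 6 disjoint pieces.

6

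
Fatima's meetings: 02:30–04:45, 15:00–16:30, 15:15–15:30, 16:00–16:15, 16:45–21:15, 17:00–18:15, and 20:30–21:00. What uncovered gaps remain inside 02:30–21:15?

04:45-15:00, 16:30-16:45

The merged coverage is 02:30-04:45, 15:00-16:30, 16:45-21:15.
Gaps within 02:30-21:15: 04:45-15:00, 16:30-16:45.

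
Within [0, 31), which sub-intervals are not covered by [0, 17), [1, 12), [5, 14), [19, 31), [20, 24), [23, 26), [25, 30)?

The merged coverage is [0, 17), [19, 31).
Complement within [0, 31): [17, 19).

[17, 19)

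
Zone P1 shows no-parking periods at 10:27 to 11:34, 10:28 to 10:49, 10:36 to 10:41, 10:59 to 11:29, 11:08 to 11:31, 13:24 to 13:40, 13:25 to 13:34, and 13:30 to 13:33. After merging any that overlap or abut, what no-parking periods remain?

10:28–10:49 overlaps/touches 10:27–11:34 → extend to 10:27–11:34.
10:36–10:41 overlaps/touches 10:27–11:34 → extend to 10:27–11:34.
10:59–11:29 overlaps/touches 10:27–11:34 → extend to 10:27–11:34.
11:08–11:31 overlaps/touches 10:27–11:34 → extend to 10:27–11:34.
13:24–13:40 is disjoint → start new block.
13:25–13:34 overlaps/touches 13:24–13:40 → extend to 13:24–13:40.
13:30–13:33 overlaps/touches 13:24–13:40 → extend to 13:24–13:40.

10:27–11:34, 13:24–13:40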